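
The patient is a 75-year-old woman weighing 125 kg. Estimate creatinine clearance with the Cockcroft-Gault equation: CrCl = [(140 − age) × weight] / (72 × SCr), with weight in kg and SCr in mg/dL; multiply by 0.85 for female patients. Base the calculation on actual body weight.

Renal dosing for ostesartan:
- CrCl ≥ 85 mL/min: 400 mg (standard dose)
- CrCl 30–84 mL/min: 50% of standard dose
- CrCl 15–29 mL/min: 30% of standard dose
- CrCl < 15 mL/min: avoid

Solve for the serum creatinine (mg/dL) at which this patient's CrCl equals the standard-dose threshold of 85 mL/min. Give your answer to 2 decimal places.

Standard dose requires CrCl ≥ 85 mL/min.
Set (140 − 75) × 125 × 0.85 / (72 × SCr) = 85
SCr = (140 − 75) × 125 × 0.85 / (72 × 85) = 1.128 mg/dL

1.13 mg/dL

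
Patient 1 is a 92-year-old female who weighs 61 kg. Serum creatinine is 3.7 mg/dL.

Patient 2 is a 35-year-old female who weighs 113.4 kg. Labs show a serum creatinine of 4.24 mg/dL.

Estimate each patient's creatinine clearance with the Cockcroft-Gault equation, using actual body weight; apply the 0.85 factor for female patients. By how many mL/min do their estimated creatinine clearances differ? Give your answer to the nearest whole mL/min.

24 mL/min

Patient 1: CrCl = (140 − 92) × 61 / (72 × 3.7) × 0.85 = 2928.0 / 266.40 × 0.85 ≈ 9.3 mL/min
Patient 2: CrCl = (140 − 35) × 113.4 / (72 × 4.24) × 0.85 = 11907.0 / 305.28 × 0.85 ≈ 33.2 mL/min
|9.3 − 33.2| = 23.9 mL/min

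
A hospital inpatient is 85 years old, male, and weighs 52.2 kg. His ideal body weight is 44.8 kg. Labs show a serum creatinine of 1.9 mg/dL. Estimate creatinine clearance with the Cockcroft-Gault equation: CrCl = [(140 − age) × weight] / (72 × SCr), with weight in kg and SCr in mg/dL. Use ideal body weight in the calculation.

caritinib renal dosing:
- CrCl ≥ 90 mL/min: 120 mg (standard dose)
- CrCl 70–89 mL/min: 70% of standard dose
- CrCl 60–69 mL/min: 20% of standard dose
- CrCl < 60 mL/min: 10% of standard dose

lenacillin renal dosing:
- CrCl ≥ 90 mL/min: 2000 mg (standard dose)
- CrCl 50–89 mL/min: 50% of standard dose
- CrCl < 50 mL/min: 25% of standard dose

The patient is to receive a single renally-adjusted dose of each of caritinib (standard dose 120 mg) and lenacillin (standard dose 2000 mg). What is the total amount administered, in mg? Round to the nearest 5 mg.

CrCl = (140 − 85) × 44.8 / (72 × 1.9) = 2464.0 / 136.80 ≈ 18.0 mL/min
CrCl ≈ 18 mL/min.
caritinib: < 60 mL/min → 10% of 120 mg = 12 mg.
lenacillin: < 50 mL/min → 25% of 2000 mg = 500 mg.
Total = 12 + 500 = 512 mg.

510 mg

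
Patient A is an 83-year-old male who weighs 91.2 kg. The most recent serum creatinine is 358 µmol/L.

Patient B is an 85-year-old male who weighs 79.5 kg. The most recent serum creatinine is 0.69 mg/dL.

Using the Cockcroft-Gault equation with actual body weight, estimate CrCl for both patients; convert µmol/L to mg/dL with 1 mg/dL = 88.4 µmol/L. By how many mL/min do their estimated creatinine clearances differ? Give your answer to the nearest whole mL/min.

70 mL/min

Patient A: SCr = 358 / 88.4 = 4.05 mg/dL
Patient A: CrCl = (140 − 83) × 91.2 / (72 × 4.05) = 5198.4 / 291.60 ≈ 17.8 mL/min
Patient B: CrCl = (140 − 85) × 79.5 / (72 × 0.69) = 4372.5 / 49.68 ≈ 88.0 mL/min
|17.8 − 88.0| = 70.2 mL/min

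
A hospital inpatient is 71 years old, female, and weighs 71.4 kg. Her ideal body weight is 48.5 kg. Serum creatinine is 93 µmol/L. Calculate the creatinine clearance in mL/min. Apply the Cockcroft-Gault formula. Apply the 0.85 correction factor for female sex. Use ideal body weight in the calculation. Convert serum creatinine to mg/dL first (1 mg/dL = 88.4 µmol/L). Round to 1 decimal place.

SCr = 93 / 88.4 = 1.052 mg/dL
CrCl = (140 − 71) × 48.5 / (72 × 1.052) × 0.85 = 3346.5 / 75.74 × 0.85 ≈ 37.6 mL/min

37.6 mL/min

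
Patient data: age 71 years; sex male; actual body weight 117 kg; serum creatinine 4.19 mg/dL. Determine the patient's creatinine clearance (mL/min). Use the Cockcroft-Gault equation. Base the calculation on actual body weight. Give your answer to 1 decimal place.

CrCl = (140 − 71) × 117 / (72 × 4.19) = 8073.0 / 301.68 ≈ 26.8 mL/min

26.8 mL/min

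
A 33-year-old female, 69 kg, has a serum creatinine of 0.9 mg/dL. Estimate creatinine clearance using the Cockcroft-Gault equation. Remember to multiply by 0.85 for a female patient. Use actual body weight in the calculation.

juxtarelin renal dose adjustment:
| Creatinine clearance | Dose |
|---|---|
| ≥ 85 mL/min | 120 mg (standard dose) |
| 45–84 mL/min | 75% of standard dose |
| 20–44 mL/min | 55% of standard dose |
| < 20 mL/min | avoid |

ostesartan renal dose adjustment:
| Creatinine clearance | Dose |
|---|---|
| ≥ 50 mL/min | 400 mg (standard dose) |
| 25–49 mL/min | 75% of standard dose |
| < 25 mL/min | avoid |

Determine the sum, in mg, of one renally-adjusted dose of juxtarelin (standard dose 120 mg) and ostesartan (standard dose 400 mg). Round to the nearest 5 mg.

CrCl = (140 − 33) × 69 / (72 × 0.9) × 0.85 = 7383.0 / 64.80 × 0.85 ≈ 96.8 mL/min
CrCl ≈ 97 mL/min.
juxtarelin: ≥ 85 mL/min → 100% of 120 mg = 120 mg.
ostesartan: ≥ 50 mL/min → 100% of 400 mg = 400 mg.
Total = 120 + 400 = 520 mg.

520 mg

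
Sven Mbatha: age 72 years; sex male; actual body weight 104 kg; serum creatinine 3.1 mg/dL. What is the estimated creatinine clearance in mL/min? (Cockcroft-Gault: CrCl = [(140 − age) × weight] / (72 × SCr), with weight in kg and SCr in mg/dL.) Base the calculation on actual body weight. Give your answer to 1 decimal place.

31.7 mL/min

CrCl = (140 − 72) × 104 / (72 × 3.1) = 7072.0 / 223.20 ≈ 31.7 mL/min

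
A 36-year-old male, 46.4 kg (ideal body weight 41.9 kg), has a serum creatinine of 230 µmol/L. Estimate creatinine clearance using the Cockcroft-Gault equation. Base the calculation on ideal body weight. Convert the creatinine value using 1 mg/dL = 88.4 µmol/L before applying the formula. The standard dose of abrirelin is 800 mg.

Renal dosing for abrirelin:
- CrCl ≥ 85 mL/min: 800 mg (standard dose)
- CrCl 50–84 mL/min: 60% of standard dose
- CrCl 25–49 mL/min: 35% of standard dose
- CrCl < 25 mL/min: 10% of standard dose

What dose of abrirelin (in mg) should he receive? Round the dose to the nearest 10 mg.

SCr = 230 / 88.4 = 2.602 mg/dL
CrCl = (140 − 36) × 41.9 / (72 × 2.602) = 4357.6 / 187.34 ≈ 23.3 mL/min
CrCl ≈ 23 mL/min → bracket < 25 mL/min.
10% of 800 mg = 80 mg

80 mg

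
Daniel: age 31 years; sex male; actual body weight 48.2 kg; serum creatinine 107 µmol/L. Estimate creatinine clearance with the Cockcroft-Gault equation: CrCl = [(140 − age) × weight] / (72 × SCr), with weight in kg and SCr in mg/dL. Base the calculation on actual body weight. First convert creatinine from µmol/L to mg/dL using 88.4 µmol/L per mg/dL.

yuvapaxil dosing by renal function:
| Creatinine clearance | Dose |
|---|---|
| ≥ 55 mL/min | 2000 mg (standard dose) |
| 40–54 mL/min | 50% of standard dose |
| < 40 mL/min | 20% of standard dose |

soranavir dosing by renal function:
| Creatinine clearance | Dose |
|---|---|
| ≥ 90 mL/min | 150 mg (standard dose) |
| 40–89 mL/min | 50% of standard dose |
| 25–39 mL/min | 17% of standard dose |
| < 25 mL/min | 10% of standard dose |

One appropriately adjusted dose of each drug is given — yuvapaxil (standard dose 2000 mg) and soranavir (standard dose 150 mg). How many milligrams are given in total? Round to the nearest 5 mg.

SCr = 107 / 88.4 = 1.21 mg/dL
CrCl = (140 − 31) × 48.2 / (72 × 1.21) = 5253.8 / 87.12 ≈ 60.3 mL/min
CrCl ≈ 60 mL/min.
yuvapaxil: ≥ 55 mL/min → 100% of 2000 mg = 2000 mg.
soranavir: 40–89 mL/min → 50% of 150 mg = 75 mg.
Total = 2000 + 75 = 2075 mg.

2075 mg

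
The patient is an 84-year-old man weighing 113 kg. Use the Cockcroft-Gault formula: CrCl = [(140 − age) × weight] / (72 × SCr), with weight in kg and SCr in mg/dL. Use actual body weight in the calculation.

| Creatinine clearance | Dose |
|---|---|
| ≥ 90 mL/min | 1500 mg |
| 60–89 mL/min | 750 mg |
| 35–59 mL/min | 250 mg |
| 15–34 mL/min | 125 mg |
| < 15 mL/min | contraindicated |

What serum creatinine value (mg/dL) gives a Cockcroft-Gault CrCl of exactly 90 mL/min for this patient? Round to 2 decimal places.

Standard dose requires CrCl ≥ 90 mL/min.
Set (140 − 84) × 113 / (72 × SCr) = 90
SCr = (140 − 84) × 113 / (72 × 90) = 0.977 mg/dL

0.98 mg/dL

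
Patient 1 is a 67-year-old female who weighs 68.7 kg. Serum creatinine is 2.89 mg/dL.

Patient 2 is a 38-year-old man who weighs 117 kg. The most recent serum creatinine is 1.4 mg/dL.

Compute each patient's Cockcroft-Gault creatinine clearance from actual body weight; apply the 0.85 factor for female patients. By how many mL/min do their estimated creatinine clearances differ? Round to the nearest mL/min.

Patient 1: CrCl = (140 − 67) × 68.7 / (72 × 2.89) × 0.85 = 5015.1 / 208.08 × 0.85 ≈ 20.5 mL/min
Patient 2: CrCl = (140 − 38) × 117 / (72 × 1.4) = 11934.0 / 100.80 ≈ 118.4 mL/min
|20.5 − 118.4| = 97.9 mL/min

98 mL/min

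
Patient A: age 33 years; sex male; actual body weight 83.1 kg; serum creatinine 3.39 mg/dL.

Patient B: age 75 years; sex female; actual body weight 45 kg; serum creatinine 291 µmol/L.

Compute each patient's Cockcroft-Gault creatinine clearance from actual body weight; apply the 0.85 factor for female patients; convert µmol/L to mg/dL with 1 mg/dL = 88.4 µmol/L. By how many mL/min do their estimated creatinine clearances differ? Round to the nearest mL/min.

Patient A: CrCl = (140 − 33) × 83.1 / (72 × 3.39) = 8891.7 / 244.08 ≈ 36.4 mL/min
Patient B: SCr = 291 / 88.4 = 3.292 mg/dL
Patient B: CrCl = (140 − 75) × 45 / (72 × 3.292) × 0.85 = 2925.0 / 237.02 × 0.85 ≈ 10.5 mL/min
|36.4 − 10.5| = 25.9 mL/min

26 mL/min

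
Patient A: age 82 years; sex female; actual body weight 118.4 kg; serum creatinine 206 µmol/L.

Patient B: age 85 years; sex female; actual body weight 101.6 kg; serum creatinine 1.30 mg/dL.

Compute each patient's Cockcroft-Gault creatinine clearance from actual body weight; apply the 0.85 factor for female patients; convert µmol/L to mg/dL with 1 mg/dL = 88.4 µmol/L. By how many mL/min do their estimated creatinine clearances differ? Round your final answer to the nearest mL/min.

16 mL/min

Patient A: SCr = 206 / 88.4 = 2.33 mg/dL
Patient A: CrCl = (140 − 82) × 118.4 / (72 × 2.33) × 0.85 = 6867.2 / 167.76 × 0.85 ≈ 34.8 mL/min
Patient B: CrCl = (140 − 85) × 101.6 / (72 × 1.3) × 0.85 = 5588.0 / 93.60 × 0.85 ≈ 50.7 mL/min
|34.8 − 50.7| = 15.9 mL/min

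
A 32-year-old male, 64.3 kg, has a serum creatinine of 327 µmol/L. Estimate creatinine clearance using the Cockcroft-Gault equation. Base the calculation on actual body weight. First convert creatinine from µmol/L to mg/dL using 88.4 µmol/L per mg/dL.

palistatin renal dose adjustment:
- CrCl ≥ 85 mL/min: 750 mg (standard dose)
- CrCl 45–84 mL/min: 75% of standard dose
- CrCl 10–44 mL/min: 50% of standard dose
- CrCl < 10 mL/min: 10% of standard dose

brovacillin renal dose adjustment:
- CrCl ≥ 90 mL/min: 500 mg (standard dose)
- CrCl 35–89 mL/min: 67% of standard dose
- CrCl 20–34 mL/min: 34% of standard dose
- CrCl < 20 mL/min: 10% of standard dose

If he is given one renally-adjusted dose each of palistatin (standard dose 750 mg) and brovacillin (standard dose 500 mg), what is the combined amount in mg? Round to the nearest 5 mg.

545 mg

SCr = 327 / 88.4 = 3.699 mg/dL
CrCl = (140 − 32) × 64.3 / (72 × 3.699) = 6944.4 / 266.33 ≈ 26.1 mL/min
CrCl ≈ 26 mL/min.
palistatin: 10–44 mL/min → 50% of 750 mg = 375 mg.
brovacillin: 20–34 mL/min → 34% of 500 mg = 170 mg.
Total = 375 + 170 = 545 mg.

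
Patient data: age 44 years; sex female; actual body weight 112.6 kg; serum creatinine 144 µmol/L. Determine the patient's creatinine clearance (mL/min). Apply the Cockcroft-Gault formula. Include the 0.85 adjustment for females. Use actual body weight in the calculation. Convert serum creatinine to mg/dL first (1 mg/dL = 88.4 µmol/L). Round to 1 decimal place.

SCr = 144 / 88.4 = 1.629 mg/dL
CrCl = (140 − 44) × 112.6 / (72 × 1.629) × 0.85 = 10809.6 / 117.29 × 0.85 ≈ 78.3 mL/min

78.3 mL/min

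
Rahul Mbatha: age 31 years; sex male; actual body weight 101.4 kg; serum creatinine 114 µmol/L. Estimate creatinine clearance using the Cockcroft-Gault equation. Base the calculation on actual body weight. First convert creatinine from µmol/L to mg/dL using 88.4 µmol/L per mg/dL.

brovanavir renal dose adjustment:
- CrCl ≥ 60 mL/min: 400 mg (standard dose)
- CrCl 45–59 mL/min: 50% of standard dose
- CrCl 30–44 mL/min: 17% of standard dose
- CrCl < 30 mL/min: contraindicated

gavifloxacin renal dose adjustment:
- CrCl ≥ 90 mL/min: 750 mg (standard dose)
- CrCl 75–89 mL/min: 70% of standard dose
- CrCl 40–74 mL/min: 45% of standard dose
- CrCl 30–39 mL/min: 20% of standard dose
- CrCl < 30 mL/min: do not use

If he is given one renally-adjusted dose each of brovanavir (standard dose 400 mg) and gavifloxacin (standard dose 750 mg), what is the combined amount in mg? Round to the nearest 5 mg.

1150 mg

SCr = 114 / 88.4 = 1.29 mg/dL
CrCl = (140 − 31) × 101.4 / (72 × 1.29) = 11052.6 / 92.88 ≈ 119.0 mL/min
CrCl ≈ 119 mL/min.
brovanavir: ≥ 60 mL/min → 100% of 400 mg = 400 mg.
gavifloxacin: ≥ 90 mL/min → 100% of 750 mg = 750 mg.
Total = 400 + 750 = 1150 mg.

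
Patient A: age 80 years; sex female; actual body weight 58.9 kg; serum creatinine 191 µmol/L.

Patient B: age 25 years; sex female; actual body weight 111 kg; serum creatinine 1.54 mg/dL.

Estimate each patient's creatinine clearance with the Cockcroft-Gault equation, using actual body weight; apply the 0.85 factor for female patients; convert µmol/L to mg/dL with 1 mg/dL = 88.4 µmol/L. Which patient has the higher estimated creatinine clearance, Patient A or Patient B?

Patient B

Patient A: SCr = 191 / 88.4 = 2.161 mg/dL
Patient A: CrCl = (140 − 80) × 58.9 / (72 × 2.161) × 0.85 = 3534.0 / 155.59 × 0.85 ≈ 19.3 mL/min
Patient B: CrCl = (140 − 25) × 111 / (72 × 1.54) × 0.85 = 12765.0 / 110.88 × 0.85 ≈ 97.9 mL/min
19.3 vs 97.9 mL/min → Patient B is higher.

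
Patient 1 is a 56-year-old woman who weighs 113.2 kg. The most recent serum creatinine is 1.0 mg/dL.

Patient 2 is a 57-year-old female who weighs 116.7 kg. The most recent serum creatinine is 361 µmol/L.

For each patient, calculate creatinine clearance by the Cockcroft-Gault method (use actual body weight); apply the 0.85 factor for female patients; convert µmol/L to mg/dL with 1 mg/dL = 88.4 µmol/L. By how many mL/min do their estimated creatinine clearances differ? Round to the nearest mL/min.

84 mL/min

Patient 1: CrCl = (140 − 56) × 113.2 / (72 × 1) × 0.85 = 9508.8 / 72.00 × 0.85 ≈ 112.3 mL/min
Patient 2: SCr = 361 / 88.4 = 4.084 mg/dL
Patient 2: CrCl = (140 − 57) × 116.7 / (72 × 4.084) × 0.85 = 9686.1 / 294.05 × 0.85 ≈ 28.0 mL/min
|112.3 − 28.0| = 84.3 mL/min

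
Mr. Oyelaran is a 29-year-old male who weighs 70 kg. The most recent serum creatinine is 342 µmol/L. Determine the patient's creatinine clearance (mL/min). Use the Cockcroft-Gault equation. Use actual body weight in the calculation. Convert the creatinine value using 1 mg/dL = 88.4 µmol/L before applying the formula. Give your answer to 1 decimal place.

SCr = 342 / 88.4 = 3.869 mg/dL
CrCl = (140 − 29) × 70 / (72 × 3.869) = 7770.0 / 278.57 ≈ 27.9 mL/min

27.9 mL/min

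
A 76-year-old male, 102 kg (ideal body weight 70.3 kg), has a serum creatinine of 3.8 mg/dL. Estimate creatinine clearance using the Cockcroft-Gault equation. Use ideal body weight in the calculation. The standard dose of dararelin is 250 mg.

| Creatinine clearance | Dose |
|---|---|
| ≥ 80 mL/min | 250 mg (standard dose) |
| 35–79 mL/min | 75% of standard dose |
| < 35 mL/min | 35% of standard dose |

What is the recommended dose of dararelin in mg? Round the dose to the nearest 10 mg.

90 mg

CrCl = (140 − 76) × 70.3 / (72 × 3.8) = 4499.2 / 273.60 ≈ 16.4 mL/min
CrCl ≈ 16 mL/min → bracket < 35 mL/min.
35% of 250 mg = 87.5 mg → 90 mg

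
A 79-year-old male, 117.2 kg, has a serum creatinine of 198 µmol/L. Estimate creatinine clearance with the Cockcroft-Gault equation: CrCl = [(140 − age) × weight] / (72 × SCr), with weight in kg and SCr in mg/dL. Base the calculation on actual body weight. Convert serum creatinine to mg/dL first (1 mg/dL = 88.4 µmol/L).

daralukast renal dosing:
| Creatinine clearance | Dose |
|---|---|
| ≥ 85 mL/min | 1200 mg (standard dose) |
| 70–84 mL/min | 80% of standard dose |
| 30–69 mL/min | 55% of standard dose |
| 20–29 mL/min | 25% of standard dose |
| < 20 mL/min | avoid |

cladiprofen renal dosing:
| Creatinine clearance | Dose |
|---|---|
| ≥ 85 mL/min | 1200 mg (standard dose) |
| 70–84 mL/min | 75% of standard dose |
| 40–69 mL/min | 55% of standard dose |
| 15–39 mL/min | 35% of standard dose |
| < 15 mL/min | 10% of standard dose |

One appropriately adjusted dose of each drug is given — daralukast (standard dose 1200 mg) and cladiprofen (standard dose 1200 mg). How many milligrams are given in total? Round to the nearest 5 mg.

1320 mg

SCr = 198 / 88.4 = 2.24 mg/dL
CrCl = (140 − 79) × 117.2 / (72 × 2.24) = 7149.2 / 161.28 ≈ 44.3 mL/min
CrCl ≈ 44 mL/min.
daralukast: 30–69 mL/min → 55% of 1200 mg = 660 mg.
cladiprofen: 40–69 mL/min → 55% of 1200 mg = 660 mg.
Total = 660 + 660 = 1320 mg.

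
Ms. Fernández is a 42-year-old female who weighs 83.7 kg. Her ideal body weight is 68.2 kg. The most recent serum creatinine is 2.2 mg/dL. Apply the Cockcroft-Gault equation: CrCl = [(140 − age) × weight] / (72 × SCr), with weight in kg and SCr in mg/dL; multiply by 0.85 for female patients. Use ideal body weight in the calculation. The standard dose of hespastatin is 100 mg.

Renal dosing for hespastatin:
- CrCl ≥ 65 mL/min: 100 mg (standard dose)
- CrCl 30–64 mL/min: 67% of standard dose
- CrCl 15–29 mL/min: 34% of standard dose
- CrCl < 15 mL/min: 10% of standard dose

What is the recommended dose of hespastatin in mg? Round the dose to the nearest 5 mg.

65 mg

CrCl = (140 − 42) × 68.2 / (72 × 2.2) × 0.85 = 6683.6 / 158.40 × 0.85 ≈ 35.9 mL/min
CrCl ≈ 36 mL/min → bracket 30–64 mL/min.
67% of 100 mg = 67 mg → 65 mg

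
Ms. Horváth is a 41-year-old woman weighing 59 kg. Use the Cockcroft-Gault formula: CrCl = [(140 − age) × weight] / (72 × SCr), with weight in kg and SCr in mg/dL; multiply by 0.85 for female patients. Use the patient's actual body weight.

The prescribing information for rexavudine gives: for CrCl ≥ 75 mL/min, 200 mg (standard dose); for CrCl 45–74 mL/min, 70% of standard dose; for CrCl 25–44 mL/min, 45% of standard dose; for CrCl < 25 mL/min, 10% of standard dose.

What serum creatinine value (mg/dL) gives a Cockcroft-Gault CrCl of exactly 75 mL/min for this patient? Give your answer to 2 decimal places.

Standard dose requires CrCl ≥ 75 mL/min.
Set (140 − 41) × 59 × 0.85 / (72 × SCr) = 75
SCr = (140 − 41) × 59 × 0.85 / (72 × 75) = 0.919 mg/dL

0.92 mg/dL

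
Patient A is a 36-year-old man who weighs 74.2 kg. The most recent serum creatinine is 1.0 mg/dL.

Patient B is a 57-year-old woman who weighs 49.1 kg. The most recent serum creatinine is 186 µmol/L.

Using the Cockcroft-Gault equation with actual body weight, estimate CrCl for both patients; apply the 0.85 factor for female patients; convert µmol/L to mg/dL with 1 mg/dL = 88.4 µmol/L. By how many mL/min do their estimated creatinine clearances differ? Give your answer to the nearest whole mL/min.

Patient A: CrCl = (140 − 36) × 74.2 / (72 × 1) = 7716.8 / 72.00 ≈ 107.2 mL/min
Patient B: SCr = 186 / 88.4 = 2.104 mg/dL
Patient B: CrCl = (140 − 57) × 49.1 / (72 × 2.104) × 0.85 = 4075.3 / 151.49 × 0.85 ≈ 22.9 mL/min
|107.2 − 22.9| = 84.3 mL/min

84 mL/min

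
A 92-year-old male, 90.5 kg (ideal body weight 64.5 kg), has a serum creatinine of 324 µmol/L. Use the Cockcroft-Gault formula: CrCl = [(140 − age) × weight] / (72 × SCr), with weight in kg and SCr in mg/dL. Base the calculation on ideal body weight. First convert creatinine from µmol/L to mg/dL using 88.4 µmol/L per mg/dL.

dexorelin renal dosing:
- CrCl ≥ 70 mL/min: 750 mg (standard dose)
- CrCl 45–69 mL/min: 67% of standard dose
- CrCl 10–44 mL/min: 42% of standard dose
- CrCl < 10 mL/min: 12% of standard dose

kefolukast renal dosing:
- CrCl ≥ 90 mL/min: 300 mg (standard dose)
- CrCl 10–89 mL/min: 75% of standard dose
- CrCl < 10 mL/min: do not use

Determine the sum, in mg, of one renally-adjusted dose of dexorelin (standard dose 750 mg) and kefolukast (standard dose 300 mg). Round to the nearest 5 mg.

540 mg

SCr = 324 / 88.4 = 3.665 mg/dL
CrCl = (140 − 92) × 64.5 / (72 × 3.665) = 3096.0 / 263.88 ≈ 11.7 mL/min
CrCl ≈ 12 mL/min.
dexorelin: 10–44 mL/min → 42% of 750 mg = 315 mg.
kefolukast: 10–89 mL/min → 75% of 300 mg = 225 mg.
Total = 315 + 225 = 540 mg.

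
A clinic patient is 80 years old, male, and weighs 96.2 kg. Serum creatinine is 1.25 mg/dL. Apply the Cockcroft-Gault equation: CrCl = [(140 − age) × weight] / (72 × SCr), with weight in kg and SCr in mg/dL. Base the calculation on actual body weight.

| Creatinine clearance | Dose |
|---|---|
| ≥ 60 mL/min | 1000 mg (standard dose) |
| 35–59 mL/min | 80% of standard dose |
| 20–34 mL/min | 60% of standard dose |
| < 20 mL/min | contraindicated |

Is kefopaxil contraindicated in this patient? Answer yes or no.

CrCl = (140 − 80) × 96.2 / (72 × 1.25) = 5772.0 / 90.00 ≈ 64.1 mL/min
CrCl ≈ 64 mL/min, which is ≥ 20 mL/min.

no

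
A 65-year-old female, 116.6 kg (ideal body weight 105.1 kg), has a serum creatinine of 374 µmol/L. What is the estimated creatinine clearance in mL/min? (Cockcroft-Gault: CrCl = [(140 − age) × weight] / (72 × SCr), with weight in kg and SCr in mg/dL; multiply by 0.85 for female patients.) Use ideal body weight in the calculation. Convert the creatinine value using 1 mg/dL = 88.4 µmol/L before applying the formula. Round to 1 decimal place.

SCr = 374 / 88.4 = 4.231 mg/dL
CrCl = (140 − 65) × 105.1 / (72 × 4.231) × 0.85 = 7882.5 / 304.63 × 0.85 ≈ 22.0 mL/min

22.0 mL/min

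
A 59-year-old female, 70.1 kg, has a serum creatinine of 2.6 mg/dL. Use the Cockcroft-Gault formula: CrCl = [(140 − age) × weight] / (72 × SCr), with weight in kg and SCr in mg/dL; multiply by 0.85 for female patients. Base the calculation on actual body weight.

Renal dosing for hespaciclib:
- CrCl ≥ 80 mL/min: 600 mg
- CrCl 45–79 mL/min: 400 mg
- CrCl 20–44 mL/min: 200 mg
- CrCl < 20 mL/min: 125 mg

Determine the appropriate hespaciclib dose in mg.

200 mg

CrCl = (140 − 59) × 70.1 / (72 × 2.6) × 0.85 = 5678.1 / 187.20 × 0.85 ≈ 25.8 mL/min
CrCl ≈ 26 mL/min → bracket 20–44 mL/min.
Dose for this bracket: 200 mg.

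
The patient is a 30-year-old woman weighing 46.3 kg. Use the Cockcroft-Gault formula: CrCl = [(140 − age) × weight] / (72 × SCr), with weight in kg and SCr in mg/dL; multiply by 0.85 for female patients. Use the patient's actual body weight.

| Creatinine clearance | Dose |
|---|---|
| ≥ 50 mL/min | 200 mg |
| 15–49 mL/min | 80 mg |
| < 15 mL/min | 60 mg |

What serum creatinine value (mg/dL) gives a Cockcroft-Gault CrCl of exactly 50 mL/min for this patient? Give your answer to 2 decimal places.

1.20 mg/dL

Standard dose requires CrCl ≥ 50 mL/min.
Set (140 − 30) × 46.3 × 0.85 / (72 × SCr) = 50
SCr = (140 − 30) × 46.3 × 0.85 / (72 × 50) = 1.203 mg/dL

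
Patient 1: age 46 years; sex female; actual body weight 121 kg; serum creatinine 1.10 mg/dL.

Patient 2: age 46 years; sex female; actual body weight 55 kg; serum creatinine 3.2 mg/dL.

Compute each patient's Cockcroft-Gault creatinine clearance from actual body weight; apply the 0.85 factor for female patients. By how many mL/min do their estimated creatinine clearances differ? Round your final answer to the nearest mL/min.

103 mL/min

Patient 1: CrCl = (140 − 46) × 121 / (72 × 1.1) × 0.85 = 11374.0 / 79.20 × 0.85 ≈ 122.1 mL/min
Patient 2: CrCl = (140 − 46) × 55 / (72 × 3.2) × 0.85 = 5170.0 / 230.40 × 0.85 ≈ 19.1 mL/min
|122.1 − 19.1| = 103.0 mL/min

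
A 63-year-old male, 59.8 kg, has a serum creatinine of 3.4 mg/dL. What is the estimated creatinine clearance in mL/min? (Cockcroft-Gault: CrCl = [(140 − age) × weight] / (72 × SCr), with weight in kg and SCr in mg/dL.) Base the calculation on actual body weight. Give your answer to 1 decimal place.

18.8 mL/min

CrCl = (140 − 63) × 59.8 / (72 × 3.4) = 4604.6 / 244.80 ≈ 18.8 mL/min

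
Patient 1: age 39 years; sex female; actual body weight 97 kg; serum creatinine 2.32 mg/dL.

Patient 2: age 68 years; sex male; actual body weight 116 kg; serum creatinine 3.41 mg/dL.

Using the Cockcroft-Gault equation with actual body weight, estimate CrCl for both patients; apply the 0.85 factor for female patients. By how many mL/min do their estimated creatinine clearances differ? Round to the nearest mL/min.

16 mL/min

Patient 1: CrCl = (140 − 39) × 97 / (72 × 2.32) × 0.85 = 9797.0 / 167.04 × 0.85 ≈ 49.9 mL/min
Patient 2: CrCl = (140 − 68) × 116 / (72 × 3.41) = 8352.0 / 245.52 ≈ 34.0 mL/min
|49.9 − 34.0| = 15.9 mL/min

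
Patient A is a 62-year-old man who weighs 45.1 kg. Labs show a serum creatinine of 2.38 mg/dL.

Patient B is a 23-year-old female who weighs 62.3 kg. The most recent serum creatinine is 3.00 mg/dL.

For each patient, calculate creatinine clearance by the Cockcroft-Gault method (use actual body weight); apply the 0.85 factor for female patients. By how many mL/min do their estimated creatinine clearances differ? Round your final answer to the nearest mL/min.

8 mL/min

Patient A: CrCl = (140 − 62) × 45.1 / (72 × 2.38) = 3517.8 / 171.36 ≈ 20.5 mL/min
Patient B: CrCl = (140 − 23) × 62.3 / (72 × 3) × 0.85 = 7289.1 / 216.00 × 0.85 ≈ 28.7 mL/min
|20.5 − 28.7| = 8.2 mL/min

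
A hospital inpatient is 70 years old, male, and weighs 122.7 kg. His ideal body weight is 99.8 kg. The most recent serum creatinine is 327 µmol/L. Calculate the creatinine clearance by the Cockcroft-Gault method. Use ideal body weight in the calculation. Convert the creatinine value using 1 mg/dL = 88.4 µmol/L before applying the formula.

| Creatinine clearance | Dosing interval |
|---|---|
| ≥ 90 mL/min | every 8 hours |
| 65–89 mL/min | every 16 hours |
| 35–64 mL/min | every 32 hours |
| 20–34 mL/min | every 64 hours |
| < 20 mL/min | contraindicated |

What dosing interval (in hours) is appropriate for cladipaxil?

every 64 hours

SCr = 327 / 88.4 = 3.699 mg/dL
CrCl = (140 − 70) × 99.8 / (72 × 3.699) = 6986.0 / 266.33 ≈ 26.2 mL/min
CrCl ≈ 26 mL/min → bracket 20–34 mL/min → every 64 hours.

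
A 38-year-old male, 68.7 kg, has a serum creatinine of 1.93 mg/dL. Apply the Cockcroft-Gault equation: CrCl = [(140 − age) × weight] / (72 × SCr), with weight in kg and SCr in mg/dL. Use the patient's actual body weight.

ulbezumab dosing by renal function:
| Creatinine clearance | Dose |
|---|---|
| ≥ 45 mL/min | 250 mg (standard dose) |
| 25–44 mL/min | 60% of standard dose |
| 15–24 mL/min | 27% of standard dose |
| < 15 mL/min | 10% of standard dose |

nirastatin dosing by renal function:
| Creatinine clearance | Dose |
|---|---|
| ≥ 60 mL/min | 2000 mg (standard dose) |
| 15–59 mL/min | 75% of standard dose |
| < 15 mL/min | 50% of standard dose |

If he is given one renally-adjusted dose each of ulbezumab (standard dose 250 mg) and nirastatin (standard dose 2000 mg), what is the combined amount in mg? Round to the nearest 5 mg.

1750 mg

CrCl = (140 − 38) × 68.7 / (72 × 1.93) = 7007.4 / 138.96 ≈ 50.4 mL/min
CrCl ≈ 50 mL/min.
ulbezumab: ≥ 45 mL/min → 100% of 250 mg = 250 mg.
nirastatin: 15–59 mL/min → 75% of 2000 mg = 1500 mg.
Total = 250 + 1500 = 1750 mg.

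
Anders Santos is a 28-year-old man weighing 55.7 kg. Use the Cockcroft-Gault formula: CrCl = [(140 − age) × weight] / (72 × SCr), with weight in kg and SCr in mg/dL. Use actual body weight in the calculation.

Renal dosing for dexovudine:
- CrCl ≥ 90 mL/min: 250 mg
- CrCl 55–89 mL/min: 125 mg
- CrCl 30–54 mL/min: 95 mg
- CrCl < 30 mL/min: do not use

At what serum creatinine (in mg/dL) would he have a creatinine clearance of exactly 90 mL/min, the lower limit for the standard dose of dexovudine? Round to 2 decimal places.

0.96 mg/dL

Standard dose requires CrCl ≥ 90 mL/min.
Set (140 − 28) × 55.7 / (72 × SCr) = 90
SCr = (140 − 28) × 55.7 / (72 × 90) = 0.963 mg/dL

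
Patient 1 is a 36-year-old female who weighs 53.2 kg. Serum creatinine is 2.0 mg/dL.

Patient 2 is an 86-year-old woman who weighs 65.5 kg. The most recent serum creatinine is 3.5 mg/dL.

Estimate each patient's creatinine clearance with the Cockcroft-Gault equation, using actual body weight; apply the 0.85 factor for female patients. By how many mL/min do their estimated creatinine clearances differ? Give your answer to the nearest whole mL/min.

21 mL/min

Patient 1: CrCl = (140 − 36) × 53.2 / (72 × 2) × 0.85 = 5532.8 / 144.00 × 0.85 ≈ 32.7 mL/min
Patient 2: CrCl = (140 − 86) × 65.5 / (72 × 3.5) × 0.85 = 3537.0 / 252.00 × 0.85 ≈ 11.9 mL/min
|32.7 − 11.9| = 20.8 mL/min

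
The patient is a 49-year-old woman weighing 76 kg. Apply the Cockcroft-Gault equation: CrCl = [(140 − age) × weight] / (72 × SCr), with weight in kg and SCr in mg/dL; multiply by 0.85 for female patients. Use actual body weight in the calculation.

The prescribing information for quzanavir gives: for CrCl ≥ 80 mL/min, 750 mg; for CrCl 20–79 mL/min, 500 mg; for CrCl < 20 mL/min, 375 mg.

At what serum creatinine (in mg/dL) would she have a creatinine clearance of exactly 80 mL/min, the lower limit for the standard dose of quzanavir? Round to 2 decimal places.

Standard dose requires CrCl ≥ 80 mL/min.
Set (140 − 49) × 76 × 0.85 / (72 × SCr) = 80
SCr = (140 − 49) × 76 × 0.85 / (72 × 80) = 1.021 mg/dL

1.02 mg/dL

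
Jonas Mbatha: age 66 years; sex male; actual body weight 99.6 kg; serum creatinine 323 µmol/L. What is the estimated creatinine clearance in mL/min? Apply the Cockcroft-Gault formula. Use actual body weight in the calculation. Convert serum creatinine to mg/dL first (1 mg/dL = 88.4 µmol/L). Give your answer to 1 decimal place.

SCr = 323 / 88.4 = 3.654 mg/dL
CrCl = (140 − 66) × 99.6 / (72 × 3.654) = 7370.4 / 263.09 ≈ 28.0 mL/min

28.0 mL/min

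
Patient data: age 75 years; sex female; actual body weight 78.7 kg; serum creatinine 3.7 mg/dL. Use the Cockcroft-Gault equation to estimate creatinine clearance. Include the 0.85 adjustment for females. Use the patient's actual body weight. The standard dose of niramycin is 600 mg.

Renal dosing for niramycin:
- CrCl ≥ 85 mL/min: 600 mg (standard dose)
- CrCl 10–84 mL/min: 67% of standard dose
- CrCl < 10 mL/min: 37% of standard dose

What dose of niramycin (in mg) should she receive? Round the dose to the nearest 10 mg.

400 mg

CrCl = (140 − 75) × 78.7 / (72 × 3.7) × 0.85 = 5115.5 / 266.40 × 0.85 ≈ 16.3 mL/min
CrCl ≈ 16 mL/min → bracket 10–84 mL/min.
67% of 600 mg = 402 mg → 400 mg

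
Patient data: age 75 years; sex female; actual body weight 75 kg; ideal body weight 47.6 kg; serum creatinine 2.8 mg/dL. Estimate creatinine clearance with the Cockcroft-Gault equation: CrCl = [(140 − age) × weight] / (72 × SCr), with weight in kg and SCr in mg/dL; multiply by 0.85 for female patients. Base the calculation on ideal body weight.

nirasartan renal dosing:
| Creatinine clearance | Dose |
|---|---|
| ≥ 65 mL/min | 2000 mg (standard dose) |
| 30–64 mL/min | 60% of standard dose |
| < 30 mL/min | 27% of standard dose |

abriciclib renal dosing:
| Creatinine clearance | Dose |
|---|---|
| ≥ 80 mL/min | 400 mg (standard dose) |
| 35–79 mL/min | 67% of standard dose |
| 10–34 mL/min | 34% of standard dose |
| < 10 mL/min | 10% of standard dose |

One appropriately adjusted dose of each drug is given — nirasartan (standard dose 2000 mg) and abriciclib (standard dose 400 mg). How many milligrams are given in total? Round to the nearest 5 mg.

CrCl = (140 − 75) × 47.6 / (72 × 2.8) × 0.85 = 3094.0 / 201.60 × 0.85 ≈ 13.0 mL/min
CrCl ≈ 13 mL/min.
nirasartan: < 30 mL/min → 27% of 2000 mg = 540 mg.
abriciclib: 10–34 mL/min → 34% of 400 mg = 136 mg.
Total = 540 + 136 = 676 mg.

675 mg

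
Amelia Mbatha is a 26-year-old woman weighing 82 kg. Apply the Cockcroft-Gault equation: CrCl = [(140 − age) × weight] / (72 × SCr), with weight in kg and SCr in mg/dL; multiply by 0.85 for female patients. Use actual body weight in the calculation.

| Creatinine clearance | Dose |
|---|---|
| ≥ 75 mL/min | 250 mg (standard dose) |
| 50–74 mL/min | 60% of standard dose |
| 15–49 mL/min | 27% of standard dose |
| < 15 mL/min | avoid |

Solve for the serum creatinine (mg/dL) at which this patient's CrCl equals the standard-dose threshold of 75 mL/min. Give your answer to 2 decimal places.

1.47 mg/dL

Standard dose requires CrCl ≥ 75 mL/min.
Set (140 − 26) × 82 × 0.85 / (72 × SCr) = 75
SCr = (140 − 26) × 82 × 0.85 / (72 × 75) = 1.471 mg/dL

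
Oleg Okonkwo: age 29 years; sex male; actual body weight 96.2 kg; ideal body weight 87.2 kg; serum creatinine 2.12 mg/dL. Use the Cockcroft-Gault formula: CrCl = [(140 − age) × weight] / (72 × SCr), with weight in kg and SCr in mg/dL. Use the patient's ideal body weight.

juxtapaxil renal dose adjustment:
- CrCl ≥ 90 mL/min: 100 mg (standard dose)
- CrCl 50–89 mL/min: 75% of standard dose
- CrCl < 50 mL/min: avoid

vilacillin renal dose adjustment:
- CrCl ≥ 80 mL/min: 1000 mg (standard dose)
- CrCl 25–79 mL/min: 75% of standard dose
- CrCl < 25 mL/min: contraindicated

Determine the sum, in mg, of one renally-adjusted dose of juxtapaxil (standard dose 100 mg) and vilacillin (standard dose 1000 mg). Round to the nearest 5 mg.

CrCl = (140 − 29) × 87.2 / (72 × 2.12) = 9679.2 / 152.64 ≈ 63.4 mL/min
CrCl ≈ 63 mL/min.
juxtapaxil: 50–89 mL/min → 75% of 100 mg = 75 mg.
vilacillin: 25–79 mL/min → 75% of 1000 mg = 750 mg.
Total = 75 + 750 = 825 mg.

825 mg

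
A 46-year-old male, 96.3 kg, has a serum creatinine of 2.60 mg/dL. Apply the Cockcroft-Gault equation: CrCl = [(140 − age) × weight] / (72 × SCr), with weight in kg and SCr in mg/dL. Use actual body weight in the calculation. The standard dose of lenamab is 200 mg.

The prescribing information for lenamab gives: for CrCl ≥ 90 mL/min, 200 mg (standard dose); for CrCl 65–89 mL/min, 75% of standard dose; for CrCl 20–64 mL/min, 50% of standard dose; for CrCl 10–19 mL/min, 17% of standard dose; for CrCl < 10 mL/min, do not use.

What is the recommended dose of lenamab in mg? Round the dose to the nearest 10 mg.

100 mg

CrCl = (140 − 46) × 96.3 / (72 × 2.6) = 9052.2 / 187.20 ≈ 48.4 mL/min
CrCl ≈ 48 mL/min → bracket 20–64 mL/min.
50% of 200 mg = 100 mg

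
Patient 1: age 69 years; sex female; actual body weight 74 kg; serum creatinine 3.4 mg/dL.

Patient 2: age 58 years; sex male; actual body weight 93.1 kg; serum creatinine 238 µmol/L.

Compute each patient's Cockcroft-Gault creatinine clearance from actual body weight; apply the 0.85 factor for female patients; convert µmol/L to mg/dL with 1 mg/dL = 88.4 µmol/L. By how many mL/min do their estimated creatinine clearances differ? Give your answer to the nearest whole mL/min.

21 mL/min

Patient 1: CrCl = (140 − 69) × 74 / (72 × 3.4) × 0.85 = 5254.0 / 244.80 × 0.85 ≈ 18.2 mL/min
Patient 2: SCr = 238 / 88.4 = 2.692 mg/dL
Patient 2: CrCl = (140 − 58) × 93.1 / (72 × 2.692) = 7634.2 / 193.82 ≈ 39.4 mL/min
|18.2 − 39.4| = 21.2 mL/min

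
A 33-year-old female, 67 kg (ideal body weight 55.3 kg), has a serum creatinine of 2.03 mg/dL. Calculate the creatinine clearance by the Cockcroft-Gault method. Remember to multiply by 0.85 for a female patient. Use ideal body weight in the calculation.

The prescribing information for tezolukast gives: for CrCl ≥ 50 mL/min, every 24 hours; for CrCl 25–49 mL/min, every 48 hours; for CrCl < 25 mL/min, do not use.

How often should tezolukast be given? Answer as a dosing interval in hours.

CrCl = (140 − 33) × 55.3 / (72 × 2.03) × 0.85 = 5917.1 / 146.16 × 0.85 ≈ 34.4 mL/min
CrCl ≈ 34 mL/min → bracket 25–49 mL/min → every 48 hours.

every 48 hours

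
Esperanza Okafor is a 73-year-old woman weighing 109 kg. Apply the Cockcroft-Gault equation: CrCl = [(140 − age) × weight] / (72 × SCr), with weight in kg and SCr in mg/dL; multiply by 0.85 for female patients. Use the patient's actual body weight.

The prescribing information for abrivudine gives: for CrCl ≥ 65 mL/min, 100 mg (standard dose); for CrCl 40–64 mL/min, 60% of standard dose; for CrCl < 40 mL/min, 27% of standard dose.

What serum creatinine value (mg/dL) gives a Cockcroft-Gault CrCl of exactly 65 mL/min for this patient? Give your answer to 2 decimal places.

Standard dose requires CrCl ≥ 65 mL/min.
Set (140 − 73) × 109 × 0.85 / (72 × SCr) = 65
SCr = (140 − 73) × 109 × 0.85 / (72 × 65) = 1.326 mg/dL

1.33 mg/dL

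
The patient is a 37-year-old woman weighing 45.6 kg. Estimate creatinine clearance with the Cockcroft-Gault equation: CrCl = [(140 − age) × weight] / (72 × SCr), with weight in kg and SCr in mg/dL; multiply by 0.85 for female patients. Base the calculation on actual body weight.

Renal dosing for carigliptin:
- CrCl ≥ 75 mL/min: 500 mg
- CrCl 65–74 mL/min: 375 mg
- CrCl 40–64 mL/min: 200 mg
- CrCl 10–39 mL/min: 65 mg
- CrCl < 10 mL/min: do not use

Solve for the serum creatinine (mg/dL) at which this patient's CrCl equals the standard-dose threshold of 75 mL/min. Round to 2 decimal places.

Standard dose requires CrCl ≥ 75 mL/min.
Set (140 − 37) × 45.6 × 0.85 / (72 × SCr) = 75
SCr = (140 − 37) × 45.6 × 0.85 / (72 × 75) = 0.739 mg/dL

0.74 mg/dL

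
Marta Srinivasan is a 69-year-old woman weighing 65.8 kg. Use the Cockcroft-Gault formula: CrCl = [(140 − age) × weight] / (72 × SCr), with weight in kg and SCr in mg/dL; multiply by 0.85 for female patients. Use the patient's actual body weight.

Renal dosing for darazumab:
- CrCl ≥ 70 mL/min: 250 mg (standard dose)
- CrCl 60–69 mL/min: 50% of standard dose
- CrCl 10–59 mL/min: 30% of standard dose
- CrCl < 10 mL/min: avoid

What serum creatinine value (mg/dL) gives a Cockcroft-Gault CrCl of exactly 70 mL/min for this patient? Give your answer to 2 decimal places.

0.79 mg/dL

Standard dose requires CrCl ≥ 70 mL/min.
Set (140 − 69) × 65.8 × 0.85 / (72 × SCr) = 70
SCr = (140 − 69) × 65.8 × 0.85 / (72 × 70) = 0.788 mg/dL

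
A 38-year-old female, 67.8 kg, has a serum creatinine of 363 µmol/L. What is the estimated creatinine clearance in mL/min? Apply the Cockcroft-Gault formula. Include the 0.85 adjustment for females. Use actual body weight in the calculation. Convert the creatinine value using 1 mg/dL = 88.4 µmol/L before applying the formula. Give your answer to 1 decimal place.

19.9 mL/min

SCr = 363 / 88.4 = 4.106 mg/dL
CrCl = (140 − 38) × 67.8 / (72 × 4.106) × 0.85 = 6915.6 / 295.63 × 0.85 ≈ 19.9 mL/min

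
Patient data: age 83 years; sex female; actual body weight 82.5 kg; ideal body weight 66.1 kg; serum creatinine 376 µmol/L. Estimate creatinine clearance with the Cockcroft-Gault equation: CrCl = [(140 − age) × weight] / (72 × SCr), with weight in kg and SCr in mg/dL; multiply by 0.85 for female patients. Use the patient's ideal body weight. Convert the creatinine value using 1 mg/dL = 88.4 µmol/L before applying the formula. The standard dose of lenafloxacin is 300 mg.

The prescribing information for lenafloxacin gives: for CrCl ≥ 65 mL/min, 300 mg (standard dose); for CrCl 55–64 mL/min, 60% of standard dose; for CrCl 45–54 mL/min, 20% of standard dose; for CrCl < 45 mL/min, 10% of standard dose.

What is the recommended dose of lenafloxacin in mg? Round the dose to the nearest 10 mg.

30 mg

SCr = 376 / 88.4 = 4.253 mg/dL
CrCl = (140 − 83) × 66.1 / (72 × 4.253) × 0.85 = 3767.7 / 306.22 × 0.85 ≈ 10.5 mL/min
CrCl ≈ 10 mL/min → bracket < 45 mL/min.
10% of 300 mg = 30 mg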